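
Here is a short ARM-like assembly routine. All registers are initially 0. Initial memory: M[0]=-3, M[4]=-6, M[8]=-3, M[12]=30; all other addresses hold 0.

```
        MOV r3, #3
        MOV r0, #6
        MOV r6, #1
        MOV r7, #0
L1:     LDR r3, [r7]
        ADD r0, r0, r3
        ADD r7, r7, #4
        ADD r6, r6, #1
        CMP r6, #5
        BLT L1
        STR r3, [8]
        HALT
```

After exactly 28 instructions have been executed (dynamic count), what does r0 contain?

24

r3=3
r0=6
r6=1
r7=0
r3=M[0]=-3
r0=6+(-3)=3
r7=0+4=4
r6=1+1=2
CMP r6, #5  (cmp 2,5)
BLT L1: taken
r3=M[4]=-6
r0=3+(-6)=-3
r7=4+4=8
r6=2+1=3
CMP r6, #5  (cmp 3,5)
BLT L1: taken
r3=M[8]=-3
r0=(-3)+(-3)=-6
r7=8+4=12
r6=3+1=4
CMP r6, #5  (cmp 4,5)
BLT L1: taken
r3=M[12]=30
r0=(-6)+30=24
r7=12+4=16
r6=4+1=5
CMP r6, #5  (cmp 5,5)
BLT L1: not taken
After step 28: r0 = 24.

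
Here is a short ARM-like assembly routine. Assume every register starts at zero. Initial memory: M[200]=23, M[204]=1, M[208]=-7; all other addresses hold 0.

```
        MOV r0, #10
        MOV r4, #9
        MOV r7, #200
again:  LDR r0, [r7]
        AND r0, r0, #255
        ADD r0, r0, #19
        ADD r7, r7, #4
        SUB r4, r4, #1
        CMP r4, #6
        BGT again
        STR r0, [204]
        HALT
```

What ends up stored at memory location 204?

MOV r0, #10 → r0=10
MOV r4, #9 → r4=9
MOV r7, #200 → r7=200
LDR r0, [r7] → r0=M[200]=23
AND r0, r0, #255 → r0=23&255=23
ADD r0, r0, #19 → r0=23+19=42
ADD r7, r7, #4 → r7=200+4=204
SUB r4, r4, #1 → r4=9-1=8
CMP r4, #6  (cmp 8,6)
BGT again: taken
LDR r0, [r7] → r0=M[204]=1
AND r0, r0, #255 → r0=1&255=1
ADD r0, r0, #19 → r0=1+19=20
ADD r7, r7, #4 → r7=204+4=208
SUB r4, r4, #1 → r4=8-1=7
CMP r4, #6  (cmp 7,6)
BGT again: taken
LDR r0, [r7] → r0=M[208]=-7
AND r0, r0, #255 → r0=(-7)&255=249
ADD r0, r0, #19 → r0=249+19=268
ADD r7, r7, #4 → r7=208+4=212
SUB r4, r4, #1 → r4=7-1=6
CMP r4, #6  (cmp 6,6)
BGT again: not taken
STR r0, [204] → M[204]=268
halt.

268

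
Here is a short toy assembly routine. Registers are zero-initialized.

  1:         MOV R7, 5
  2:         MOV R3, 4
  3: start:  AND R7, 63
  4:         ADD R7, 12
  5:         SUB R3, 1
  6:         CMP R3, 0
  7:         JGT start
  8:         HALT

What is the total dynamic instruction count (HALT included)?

23

after MOV R7, 5: R7=5
after MOV R3, 4: R3=4
after AND R7, 63: R7=5&63=5
after ADD R7, 12: R7=5+12=17
after SUB R3, 1: R3=4-1=3
CMP R3, 0  (cmp 3,0)
JGT start: taken
after AND R7, 63: R7=17&63=17
after ADD R7, 12: R7=17+12=29
after SUB R3, 1: R3=3-1=2
CMP R3, 0  (cmp 2,0)
JGT start: taken
after AND R7, 63: R7=29&63=29
after ADD R7, 12: R7=29+12=41
after SUB R3, 1: R3=2-1=1
CMP R3, 0  (cmp 1,0)
JGT start: taken
after AND R7, 63: R7=41&63=41
after ADD R7, 12: R7=41+12=53
after SUB R3, 1: R3=1-1=0
CMP R3, 0  (cmp 0,0)
JGT start: not taken
halt.
Total executed instructions: 23.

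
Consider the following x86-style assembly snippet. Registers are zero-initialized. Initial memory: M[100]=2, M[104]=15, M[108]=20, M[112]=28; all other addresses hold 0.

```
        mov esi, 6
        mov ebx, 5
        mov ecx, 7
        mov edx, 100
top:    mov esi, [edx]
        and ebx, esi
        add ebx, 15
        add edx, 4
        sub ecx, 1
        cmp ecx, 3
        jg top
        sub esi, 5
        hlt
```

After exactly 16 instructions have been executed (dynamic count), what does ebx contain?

30

mov esi, 6 → esi=6
mov ebx, 5 → ebx=5
mov ecx, 7 → ecx=7
mov edx, 100 → edx=100
mov esi, [edx] → esi=M[100]=2
and ebx, esi → ebx=5&2=0
add ebx, 15 → ebx=0+15=15
add edx, 4 → edx=100+4=104
sub ecx, 1 → ecx=7-1=6
cmp ecx, 3  (cmp 6,3)
jg top: taken
mov esi, [edx] → esi=M[104]=15
and ebx, esi → ebx=15&15=15
add ebx, 15 → ebx=15+15=30
add edx, 4 → edx=104+4=108
sub ecx, 1 → ecx=6-1=5
After step 16: ebx = 30.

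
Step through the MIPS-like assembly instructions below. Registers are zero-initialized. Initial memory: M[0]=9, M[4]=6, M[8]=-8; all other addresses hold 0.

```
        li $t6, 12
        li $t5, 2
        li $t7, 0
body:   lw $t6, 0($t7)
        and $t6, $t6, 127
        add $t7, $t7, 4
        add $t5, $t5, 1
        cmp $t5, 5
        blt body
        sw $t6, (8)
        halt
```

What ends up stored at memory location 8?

$t6=12
$t5=2
$t7=0
$t6=M[0]=9
$t6=9&127=9
$t7=0+4=4
$t5=2+1=3
cmp $t5, 5  (cmp 3,5)
blt body: taken
$t6=M[4]=6
$t6=6&127=6
$t7=4+4=8
$t5=3+1=4
cmp $t5, 5  (cmp 4,5)
blt body: taken
$t6=M[8]=-8
$t6=(-8)&127=120
$t7=8+4=12
$t5=4+1=5
cmp $t5, 5  (cmp 5,5)
blt body: not taken
sw $t6, (8) → M[8]=120
halt.

120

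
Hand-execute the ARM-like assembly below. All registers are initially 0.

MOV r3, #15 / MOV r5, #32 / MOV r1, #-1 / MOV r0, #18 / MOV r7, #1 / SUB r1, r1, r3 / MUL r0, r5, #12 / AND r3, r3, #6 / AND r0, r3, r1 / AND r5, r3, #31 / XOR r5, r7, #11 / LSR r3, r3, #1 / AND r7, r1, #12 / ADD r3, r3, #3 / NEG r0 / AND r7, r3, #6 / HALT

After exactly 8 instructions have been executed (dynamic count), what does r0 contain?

384

after MOV r3, #15: r3=15
after MOV r5, #32: r5=32
after MOV r1, #-1: r1=-1
after MOV r0, #18: r0=18
after MOV r7, #1: r7=1
after SUB r1, r1, r3: r1=(-1)-15=-16
after MUL r0, r5, #12: r0=32*12=384
after AND r3, r3, #6: r3=15&6=6
After step 8: r0 = 384.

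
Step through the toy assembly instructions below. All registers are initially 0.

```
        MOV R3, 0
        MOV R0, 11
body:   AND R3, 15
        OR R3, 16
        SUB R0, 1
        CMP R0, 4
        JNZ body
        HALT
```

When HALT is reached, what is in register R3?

16

R3=0
R0=11
R3=0&15=0
R3=0|16=16
R0=11-1=10
CMP R0, 4  (cmp 10,4)
JNZ body: taken
R3=16&15=0
R3=0|16=16
R0=10-1=9
CMP R0, 4  (cmp 9,4)
JNZ body: taken
R3=16&15=0
R3=0|16=16
R0=9-1=8
CMP R0, 4  (cmp 8,4)
JNZ body: taken
R3=16&15=0
R3=0|16=16
R0=8-1=7
CMP R0, 4  (cmp 7,4)
JNZ body: taken
R3=16&15=0
R3=0|16=16
R0=7-1=6
CMP R0, 4  (cmp 6,4)
JNZ body: taken
R3=16&15=0
R3=0|16=16
R0=6-1=5
CMP R0, 4  (cmp 5,4)
JNZ body: taken
R3=16&15=0
R3=0|16=16
R0=5-1=4
CMP R0, 4  (cmp 4,4)
JNZ body: not taken
halt.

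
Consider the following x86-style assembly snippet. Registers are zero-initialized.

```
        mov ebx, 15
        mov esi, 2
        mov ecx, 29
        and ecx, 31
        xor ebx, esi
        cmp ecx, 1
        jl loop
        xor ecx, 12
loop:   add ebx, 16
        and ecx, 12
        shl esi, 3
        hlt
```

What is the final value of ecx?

mov ebx, 15 → ebx=15
mov esi, 2 → esi=2
mov ecx, 29 → ecx=29
and ecx, 31 → ecx=29&31=29
xor ebx, esi → ebx=15^2=13
cmp ecx, 1  (cmp 29,1)
jl loop: not taken
xor ecx, 12 → ecx=29^12=17
add ebx, 16 → ebx=13+16=29
and ecx, 12 → ecx=17&12=0
shl esi, 3 → esi=2<<3=16
halt.

0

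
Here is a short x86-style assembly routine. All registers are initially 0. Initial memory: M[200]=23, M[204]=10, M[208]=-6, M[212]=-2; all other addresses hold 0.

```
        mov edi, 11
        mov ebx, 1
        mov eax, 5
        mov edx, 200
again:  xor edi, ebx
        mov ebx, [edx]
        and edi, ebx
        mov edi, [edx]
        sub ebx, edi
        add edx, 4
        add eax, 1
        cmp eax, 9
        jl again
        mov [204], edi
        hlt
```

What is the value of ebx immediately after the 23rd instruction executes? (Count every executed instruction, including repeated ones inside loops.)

0

after mov edi, 11: edi=11
after mov ebx, 1: ebx=1
after mov eax, 5: eax=5
after mov edx, 200: edx=200
after xor edi, ebx: edi=11^1=10
after mov ebx, [edx]: ebx=M[200]=23
after and edi, ebx: edi=10&23=2
after mov edi, [edx]: edi=M[200]=23
after sub ebx, edi: ebx=23-23=0
after add edx, 4: edx=200+4=204
after add eax, 1: eax=5+1=6
cmp eax, 9  (cmp 6,9)
jl again: taken
after xor edi, ebx: edi=23^0=23
after mov ebx, [edx]: ebx=M[204]=10
after and edi, ebx: edi=23&10=2
after mov edi, [edx]: edi=M[204]=10
after sub ebx, edi: ebx=10-10=0
after add edx, 4: edx=204+4=208
after add eax, 1: eax=6+1=7
cmp eax, 9  (cmp 7,9)
jl again: taken
after xor edi, ebx: edi=10^0=10
After step 23: ebx = 0.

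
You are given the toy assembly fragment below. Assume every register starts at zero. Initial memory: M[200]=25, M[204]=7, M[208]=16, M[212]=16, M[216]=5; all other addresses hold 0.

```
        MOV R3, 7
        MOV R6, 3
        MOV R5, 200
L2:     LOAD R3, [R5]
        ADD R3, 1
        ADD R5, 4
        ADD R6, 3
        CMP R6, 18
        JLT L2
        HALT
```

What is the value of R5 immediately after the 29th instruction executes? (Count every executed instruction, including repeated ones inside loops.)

R3=7
R6=3
R5=200
R3=M[200]=25
R3=25+1=26
R5=200+4=204
R6=3+3=6
CMP R6, 18  (cmp 6,18)
JLT L2: taken
R3=M[204]=7
R3=7+1=8
R5=204+4=208
R6=6+3=9
CMP R6, 18  (cmp 9,18)
JLT L2: taken
R3=M[208]=16
R3=16+1=17
R5=208+4=212
R6=9+3=12
CMP R6, 18  (cmp 12,18)
JLT L2: taken
R3=M[212]=16
R3=16+1=17
R5=212+4=216
R6=12+3=15
CMP R6, 18  (cmp 15,18)
JLT L2: taken
R3=M[216]=5
R3=5+1=6
After step 29: R5 = 216.

216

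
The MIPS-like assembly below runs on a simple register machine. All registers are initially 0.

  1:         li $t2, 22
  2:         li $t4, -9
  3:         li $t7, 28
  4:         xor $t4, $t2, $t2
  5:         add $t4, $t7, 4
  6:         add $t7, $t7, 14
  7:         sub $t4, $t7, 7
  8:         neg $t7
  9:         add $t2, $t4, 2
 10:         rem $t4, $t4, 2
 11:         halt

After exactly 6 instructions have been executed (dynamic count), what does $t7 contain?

after li $t2, 22: $t2=22
after li $t4, -9: $t4=-9
after li $t7, 28: $t7=28
after xor $t4, $t2, $t2: $t4=22^22=0
after add $t4, $t7, 4: $t4=28+4=32
after add $t7, $t7, 14: $t7=28+14=42
After step 6: $t7 = 42.

42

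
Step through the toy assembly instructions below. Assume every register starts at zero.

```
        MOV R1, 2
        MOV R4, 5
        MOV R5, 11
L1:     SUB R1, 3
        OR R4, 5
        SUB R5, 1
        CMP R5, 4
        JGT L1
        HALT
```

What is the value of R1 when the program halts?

-19

MOV R1, 2 → R1=2
MOV R4, 5 → R4=5
MOV R5, 11 → R5=11
SUB R1, 3 → R1=2-3=-1
OR R4, 5 → R4=5|5=5
SUB R5, 1 → R5=11-1=10
CMP R5, 4  (cmp 10,4)
JGT L1: taken
SUB R1, 3 → R1=(-1)-3=-4
OR R4, 5 → R4=5|5=5
SUB R5, 1 → R5=10-1=9
CMP R5, 4  (cmp 9,4)
JGT L1: taken
SUB R1, 3 → R1=(-4)-3=-7
OR R4, 5 → R4=5|5=5
SUB R5, 1 → R5=9-1=8
CMP R5, 4  (cmp 8,4)
JGT L1: taken
SUB R1, 3 → R1=(-7)-3=-10
OR R4, 5 → R4=5|5=5
SUB R5, 1 → R5=8-1=7
CMP R5, 4  (cmp 7,4)
JGT L1: taken
SUB R1, 3 → R1=(-10)-3=-13
OR R4, 5 → R4=5|5=5
SUB R5, 1 → R5=7-1=6
CMP R5, 4  (cmp 6,4)
JGT L1: taken
SUB R1, 3 → R1=(-13)-3=-16
OR R4, 5 → R4=5|5=5
SUB R5, 1 → R5=6-1=5
CMP R5, 4  (cmp 5,4)
JGT L1: taken
SUB R1, 3 → R1=(-16)-3=-19
OR R4, 5 → R4=5|5=5
SUB R5, 1 → R5=5-1=4
CMP R5, 4  (cmp 4,4)
JGT L1: not taken
halt.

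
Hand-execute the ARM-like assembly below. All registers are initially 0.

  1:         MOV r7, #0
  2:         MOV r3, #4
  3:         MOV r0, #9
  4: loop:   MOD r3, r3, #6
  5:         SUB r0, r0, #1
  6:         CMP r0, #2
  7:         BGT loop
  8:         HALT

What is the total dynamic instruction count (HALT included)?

MOV r7, #0 → r7=0
MOV r3, #4 → r3=4
MOV r0, #9 → r0=9
MOD r3, r3, #6 → r3=4%6=4
SUB r0, r0, #1 → r0=9-1=8
CMP r0, #2  (cmp 8,2)
BGT loop: taken
MOD r3, r3, #6 → r3=4%6=4
SUB r0, r0, #1 → r0=8-1=7
CMP r0, #2  (cmp 7,2)
BGT loop: taken
MOD r3, r3, #6 → r3=4%6=4
SUB r0, r0, #1 → r0=7-1=6
CMP r0, #2  (cmp 6,2)
BGT loop: taken
MOD r3, r3, #6 → r3=4%6=4
SUB r0, r0, #1 → r0=6-1=5
CMP r0, #2  (cmp 5,2)
BGT loop: taken
MOD r3, r3, #6 → r3=4%6=4
SUB r0, r0, #1 → r0=5-1=4
CMP r0, #2  (cmp 4,2)
BGT loop: taken
MOD r3, r3, #6 → r3=4%6=4
SUB r0, r0, #1 → r0=4-1=3
CMP r0, #2  (cmp 3,2)
BGT loop: taken
MOD r3, r3, #6 → r3=4%6=4
SUB r0, r0, #1 → r0=3-1=2
CMP r0, #2  (cmp 2,2)
BGT loop: not taken
halt.
Total executed instructions: 32.

32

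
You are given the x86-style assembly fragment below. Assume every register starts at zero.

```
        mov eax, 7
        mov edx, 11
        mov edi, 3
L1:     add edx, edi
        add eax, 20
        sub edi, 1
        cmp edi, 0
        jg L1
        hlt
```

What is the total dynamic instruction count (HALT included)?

19

eax=7
edx=11
edi=3
edx=11+3=14
eax=7+20=27
edi=3-1=2
cmp edi, 0  (cmp 2,0)
jg L1: taken
edx=14+2=16
eax=27+20=47
edi=2-1=1
cmp edi, 0  (cmp 1,0)
jg L1: taken
edx=16+1=17
eax=47+20=67
edi=1-1=0
cmp edi, 0  (cmp 0,0)
jg L1: not taken
halt.
Total executed instructions: 19.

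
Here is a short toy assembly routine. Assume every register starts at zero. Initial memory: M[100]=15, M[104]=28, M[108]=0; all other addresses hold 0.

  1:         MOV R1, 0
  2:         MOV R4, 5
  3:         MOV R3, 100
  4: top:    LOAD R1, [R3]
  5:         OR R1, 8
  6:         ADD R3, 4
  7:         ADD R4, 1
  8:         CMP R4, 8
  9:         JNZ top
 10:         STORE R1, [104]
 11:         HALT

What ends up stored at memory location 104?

after MOV R1, 0: R1=0
after MOV R4, 5: R4=5
after MOV R3, 100: R3=100
after LOAD R1, [R3]: R1=M[100]=15
after OR R1, 8: R1=15|8=15
after ADD R3, 4: R3=100+4=104
after ADD R4, 1: R4=5+1=6
CMP R4, 8  (cmp 6,8)
JNZ top: taken
after LOAD R1, [R3]: R1=M[104]=28
after OR R1, 8: R1=28|8=28
after ADD R3, 4: R3=104+4=108
after ADD R4, 1: R4=6+1=7
CMP R4, 8  (cmp 7,8)
JNZ top: taken
after LOAD R1, [R3]: R1=M[108]=0
after OR R1, 8: R1=0|8=8
after ADD R3, 4: R3=108+4=112
after ADD R4, 1: R4=7+1=8
CMP R4, 8  (cmp 8,8)
JNZ top: not taken
STORE R1, [104] → M[104]=8
halt.

8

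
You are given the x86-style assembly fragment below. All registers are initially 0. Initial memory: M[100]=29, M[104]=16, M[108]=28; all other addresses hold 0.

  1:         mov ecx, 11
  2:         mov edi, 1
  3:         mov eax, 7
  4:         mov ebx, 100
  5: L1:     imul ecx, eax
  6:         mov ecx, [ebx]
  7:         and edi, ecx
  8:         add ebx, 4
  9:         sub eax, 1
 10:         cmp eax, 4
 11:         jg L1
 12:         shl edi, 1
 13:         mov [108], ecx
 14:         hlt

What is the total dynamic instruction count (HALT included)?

ecx=11
edi=1
eax=7
ebx=100
ecx=11*7=77
ecx=M[100]=29
edi=1&29=1
ebx=100+4=104
eax=7-1=6
cmp eax, 4  (cmp 6,4)
jg L1: taken
ecx=29*6=174
ecx=M[104]=16
edi=1&16=0
ebx=104+4=108
eax=6-1=5
cmp eax, 4  (cmp 5,4)
jg L1: taken
ecx=16*5=80
ecx=M[108]=28
edi=0&28=0
ebx=108+4=112
eax=5-1=4
cmp eax, 4  (cmp 4,4)
jg L1: not taken
edi=0<<1=0
mov [108], ecx → M[108]=28
halt.
Total executed instructions: 28.

28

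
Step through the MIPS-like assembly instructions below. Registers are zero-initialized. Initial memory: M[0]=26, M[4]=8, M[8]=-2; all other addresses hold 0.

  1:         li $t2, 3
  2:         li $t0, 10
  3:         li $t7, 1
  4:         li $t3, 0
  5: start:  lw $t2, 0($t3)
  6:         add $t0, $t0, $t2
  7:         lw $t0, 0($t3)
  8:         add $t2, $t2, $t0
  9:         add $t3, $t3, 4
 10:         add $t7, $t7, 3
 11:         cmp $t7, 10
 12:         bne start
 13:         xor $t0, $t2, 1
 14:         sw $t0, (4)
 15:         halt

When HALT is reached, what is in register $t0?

after li $t2, 3: $t2=3
after li $t0, 10: $t0=10
after li $t7, 1: $t7=1
after li $t3, 0: $t3=0
after lw $t2, 0($t3): $t2=M[0]=26
after add $t0, $t0, $t2: $t0=10+26=36
after lw $t0, 0($t3): $t0=M[0]=26
after add $t2, $t2, $t0: $t2=26+26=52
after add $t3, $t3, 4: $t3=0+4=4
after add $t7, $t7, 3: $t7=1+3=4
cmp $t7, 10  (cmp 4,10)
bne start: taken
after lw $t2, 0($t3): $t2=M[4]=8
after add $t0, $t0, $t2: $t0=26+8=34
after lw $t0, 0($t3): $t0=M[4]=8
after add $t2, $t2, $t0: $t2=8+8=16
after add $t3, $t3, 4: $t3=4+4=8
after add $t7, $t7, 3: $t7=4+3=7
cmp $t7, 10  (cmp 7,10)
bne start: taken
after lw $t2, 0($t3): $t2=M[8]=-2
after add $t0, $t0, $t2: $t0=8+(-2)=6
after lw $t0, 0($t3): $t0=M[8]=-2
after add $t2, $t2, $t0: $t2=(-2)+(-2)=-4
after add $t3, $t3, 4: $t3=8+4=12
after add $t7, $t7, 3: $t7=7+3=10
cmp $t7, 10  (cmp 10,10)
bne start: not taken
after xor $t0, $t2, 1: $t0=(-4)^1=-3
sw $t0, (4) → M[4]=-3
halt.

-3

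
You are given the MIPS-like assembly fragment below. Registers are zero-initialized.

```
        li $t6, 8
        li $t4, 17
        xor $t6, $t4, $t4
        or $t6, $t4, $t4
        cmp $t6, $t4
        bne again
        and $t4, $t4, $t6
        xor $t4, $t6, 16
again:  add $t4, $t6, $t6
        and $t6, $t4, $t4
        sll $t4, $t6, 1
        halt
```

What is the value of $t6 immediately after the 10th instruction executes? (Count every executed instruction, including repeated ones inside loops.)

$t6=8
$t4=17
$t6=17^17=0
$t6=17|17=17
cmp $t6, $t4  (cmp 17,17)
bne again: not taken
$t4=17&17=17
$t4=17^16=1
$t4=17+17=34
$t6=34&34=34
After step 10: $t6 = 34.

34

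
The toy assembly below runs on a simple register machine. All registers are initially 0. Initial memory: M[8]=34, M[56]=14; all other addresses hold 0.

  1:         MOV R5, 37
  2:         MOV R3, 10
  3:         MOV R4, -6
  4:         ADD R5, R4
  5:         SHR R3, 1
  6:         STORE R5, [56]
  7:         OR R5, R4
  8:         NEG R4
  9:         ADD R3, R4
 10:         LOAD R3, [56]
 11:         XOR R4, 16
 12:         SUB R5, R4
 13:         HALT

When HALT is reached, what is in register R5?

after MOV R5, 37: R5=37
after MOV R3, 10: R3=10
after MOV R4, -6: R4=-6
after ADD R5, R4: R5=37+(-6)=31
after SHR R3, 1: R3=10>>1=5
STORE R5, [56] → M[56]=31
after OR R5, R4: R5=31|(-6)=-1
after NEG R4: R4=-(-6)=6
after ADD R3, R4: R3=5+6=11
after LOAD R3, [56]: R3=M[56]=31
after XOR R4, 16: R4=6^16=22
after SUB R5, R4: R5=(-1)-22=-23
halt.

-23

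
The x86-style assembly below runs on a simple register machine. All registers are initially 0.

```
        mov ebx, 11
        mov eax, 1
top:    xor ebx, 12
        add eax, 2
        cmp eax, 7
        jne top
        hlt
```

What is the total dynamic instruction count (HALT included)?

15

ebx=11
eax=1
ebx=11^12=7
eax=1+2=3
cmp eax, 7  (cmp 3,7)
jne top: taken
ebx=7^12=11
eax=3+2=5
cmp eax, 7  (cmp 5,7)
jne top: taken
ebx=11^12=7
eax=5+2=7
cmp eax, 7  (cmp 7,7)
jne top: not taken
halt.
Total executed instructions: 15.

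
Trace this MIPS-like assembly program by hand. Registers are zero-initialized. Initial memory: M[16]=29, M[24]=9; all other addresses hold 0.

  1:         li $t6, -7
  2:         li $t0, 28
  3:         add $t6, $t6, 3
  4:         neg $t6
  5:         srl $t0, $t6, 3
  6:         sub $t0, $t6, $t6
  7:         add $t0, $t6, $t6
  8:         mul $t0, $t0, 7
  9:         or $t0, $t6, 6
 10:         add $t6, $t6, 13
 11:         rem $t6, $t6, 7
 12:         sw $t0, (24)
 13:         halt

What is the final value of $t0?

after li $t6, -7: $t6=-7
after li $t0, 28: $t0=28
after add $t6, $t6, 3: $t6=(-7)+3=-4
after neg $t6: $t6=-(-4)=4
after srl $t0, $t6, 3: $t0=4>>3=0
after sub $t0, $t6, $t6: $t0=4-4=0
after add $t0, $t6, $t6: $t0=4+4=8
after mul $t0, $t0, 7: $t0=8*7=56
after or $t0, $t6, 6: $t0=4|6=6
after add $t6, $t6, 13: $t6=4+13=17
after rem $t6, $t6, 7: $t6=17%7=3
sw $t0, (24) → M[24]=6
halt.

6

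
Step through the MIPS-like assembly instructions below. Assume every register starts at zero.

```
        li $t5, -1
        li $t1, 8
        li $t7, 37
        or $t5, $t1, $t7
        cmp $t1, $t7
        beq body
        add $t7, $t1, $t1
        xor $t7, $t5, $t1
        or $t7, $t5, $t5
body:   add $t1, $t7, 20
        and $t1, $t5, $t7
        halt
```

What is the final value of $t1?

45

$t5=-1
$t1=8
$t7=37
$t5=8|37=45
cmp $t1, $t7  (cmp 8,37)
beq body: not taken
$t7=8+8=16
$t7=45^8=37
$t7=45|45=45
$t1=45+20=65
$t1=45&45=45
halt.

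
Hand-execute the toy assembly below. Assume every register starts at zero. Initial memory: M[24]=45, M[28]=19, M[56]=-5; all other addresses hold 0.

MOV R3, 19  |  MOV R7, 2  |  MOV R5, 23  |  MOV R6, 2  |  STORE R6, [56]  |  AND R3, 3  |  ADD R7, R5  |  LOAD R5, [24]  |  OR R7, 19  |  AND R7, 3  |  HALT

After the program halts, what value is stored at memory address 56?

2

after MOV R3, 19: R3=19
after MOV R7, 2: R7=2
after MOV R5, 23: R5=23
after MOV R6, 2: R6=2
STORE R6, [56] → M[56]=2
after AND R3, 3: R3=19&3=3
after ADD R7, R5: R7=2+23=25
after LOAD R5, [24]: R5=M[24]=45
after OR R7, 19: R7=25|19=27
after AND R7, 3: R7=27&3=3
halt.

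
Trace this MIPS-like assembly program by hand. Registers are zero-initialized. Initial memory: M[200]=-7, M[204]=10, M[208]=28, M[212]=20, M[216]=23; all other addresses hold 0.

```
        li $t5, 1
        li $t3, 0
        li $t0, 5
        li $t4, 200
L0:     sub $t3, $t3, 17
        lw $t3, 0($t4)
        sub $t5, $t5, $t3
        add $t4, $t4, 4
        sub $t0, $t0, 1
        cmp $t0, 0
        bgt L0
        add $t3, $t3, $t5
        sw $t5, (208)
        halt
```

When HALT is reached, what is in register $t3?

-50

li $t5, 1 → $t5=1
li $t3, 0 → $t3=0
li $t0, 5 → $t0=5
li $t4, 200 → $t4=200
sub $t3, $t3, 17 → $t3=0-17=-17
lw $t3, 0($t4) → $t3=M[200]=-7
sub $t5, $t5, $t3 → $t5=1-(-7)=8
add $t4, $t4, 4 → $t4=200+4=204
sub $t0, $t0, 1 → $t0=5-1=4
cmp $t0, 0  (cmp 4,0)
bgt L0: taken
sub $t3, $t3, 17 → $t3=(-7)-17=-24
lw $t3, 0($t4) → $t3=M[204]=10
sub $t5, $t5, $t3 → $t5=8-10=-2
add $t4, $t4, 4 → $t4=204+4=208
sub $t0, $t0, 1 → $t0=4-1=3
cmp $t0, 0  (cmp 3,0)
bgt L0: taken
sub $t3, $t3, 17 → $t3=10-17=-7
lw $t3, 0($t4) → $t3=M[208]=28
sub $t5, $t5, $t3 → $t5=(-2)-28=-30
add $t4, $t4, 4 → $t4=208+4=212
sub $t0, $t0, 1 → $t0=3-1=2
cmp $t0, 0  (cmp 2,0)
bgt L0: taken
sub $t3, $t3, 17 → $t3=28-17=11
lw $t3, 0($t4) → $t3=M[212]=20
sub $t5, $t5, $t3 → $t5=(-30)-20=-50
add $t4, $t4, 4 → $t4=212+4=216
sub $t0, $t0, 1 → $t0=2-1=1
cmp $t0, 0  (cmp 1,0)
bgt L0: taken
sub $t3, $t3, 17 → $t3=20-17=3
lw $t3, 0($t4) → $t3=M[216]=23
sub $t5, $t5, $t3 → $t5=(-50)-23=-73
add $t4, $t4, 4 → $t4=216+4=220
sub $t0, $t0, 1 → $t0=1-1=0
cmp $t0, 0  (cmp 0,0)
bgt L0: not taken
add $t3, $t3, $t5 → $t3=23+(-73)=-50
sw $t5, (208) → M[208]=-73
halt.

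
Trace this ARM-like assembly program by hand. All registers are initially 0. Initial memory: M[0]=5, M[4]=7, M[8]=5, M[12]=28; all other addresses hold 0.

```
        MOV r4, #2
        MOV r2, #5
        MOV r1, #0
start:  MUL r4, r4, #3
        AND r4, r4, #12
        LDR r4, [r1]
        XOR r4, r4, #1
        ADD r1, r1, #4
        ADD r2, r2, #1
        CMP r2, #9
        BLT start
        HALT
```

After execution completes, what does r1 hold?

16

MOV r4, #2 → r4=2
MOV r2, #5 → r2=5
MOV r1, #0 → r1=0
MUL r4, r4, #3 → r4=2*3=6
AND r4, r4, #12 → r4=6&12=4
LDR r4, [r1] → r4=M[0]=5
XOR r4, r4, #1 → r4=5^1=4
ADD r1, r1, #4 → r1=0+4=4
ADD r2, r2, #1 → r2=5+1=6
CMP r2, #9  (cmp 6,9)
BLT start: taken
MUL r4, r4, #3 → r4=4*3=12
AND r4, r4, #12 → r4=12&12=12
LDR r4, [r1] → r4=M[4]=7
XOR r4, r4, #1 → r4=7^1=6
ADD r1, r1, #4 → r1=4+4=8
ADD r2, r2, #1 → r2=6+1=7
CMP r2, #9  (cmp 7,9)
BLT start: taken
MUL r4, r4, #3 → r4=6*3=18
AND r4, r4, #12 → r4=18&12=0
LDR r4, [r1] → r4=M[8]=5
XOR r4, r4, #1 → r4=5^1=4
ADD r1, r1, #4 → r1=8+4=12
ADD r2, r2, #1 → r2=7+1=8
CMP r2, #9  (cmp 8,9)
BLT start: taken
MUL r4, r4, #3 → r4=4*3=12
AND r4, r4, #12 → r4=12&12=12
LDR r4, [r1] → r4=M[12]=28
XOR r4, r4, #1 → r4=28^1=29
ADD r1, r1, #4 → r1=12+4=16
ADD r2, r2, #1 → r2=8+1=9
CMP r2, #9  (cmp 9,9)
BLT start: not taken
halt.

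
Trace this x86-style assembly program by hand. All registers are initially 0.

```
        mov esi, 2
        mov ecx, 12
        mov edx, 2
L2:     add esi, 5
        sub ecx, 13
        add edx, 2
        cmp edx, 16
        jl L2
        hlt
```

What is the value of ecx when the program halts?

-79

mov esi, 2 → esi=2
mov ecx, 12 → ecx=12
mov edx, 2 → edx=2
add esi, 5 → esi=2+5=7
sub ecx, 13 → ecx=12-13=-1
add edx, 2 → edx=2+2=4
cmp edx, 16  (cmp 4,16)
jl L2: taken
add esi, 5 → esi=7+5=12
sub ecx, 13 → ecx=(-1)-13=-14
add edx, 2 → edx=4+2=6
cmp edx, 16  (cmp 6,16)
jl L2: taken
add esi, 5 → esi=12+5=17
sub ecx, 13 → ecx=(-14)-13=-27
add edx, 2 → edx=6+2=8
cmp edx, 16  (cmp 8,16)
jl L2: taken
add esi, 5 → esi=17+5=22
sub ecx, 13 → ecx=(-27)-13=-40
add edx, 2 → edx=8+2=10
cmp edx, 16  (cmp 10,16)
jl L2: taken
add esi, 5 → esi=22+5=27
sub ecx, 13 → ecx=(-40)-13=-53
add edx, 2 → edx=10+2=12
cmp edx, 16  (cmp 12,16)
jl L2: taken
add esi, 5 → esi=27+5=32
sub ecx, 13 → ecx=(-53)-13=-66
add edx, 2 → edx=12+2=14
cmp edx, 16  (cmp 14,16)
jl L2: taken
add esi, 5 → esi=32+5=37
sub ecx, 13 → ecx=(-66)-13=-79
add edx, 2 → edx=14+2=16
cmp edx, 16  (cmp 16,16)
jl L2: not taken
halt.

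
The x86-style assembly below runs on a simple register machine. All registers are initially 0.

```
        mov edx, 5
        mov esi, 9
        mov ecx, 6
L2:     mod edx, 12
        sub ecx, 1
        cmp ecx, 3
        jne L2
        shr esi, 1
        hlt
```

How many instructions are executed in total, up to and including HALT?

after mov edx, 5: edx=5
after mov esi, 9: esi=9
after mov ecx, 6: ecx=6
after mod edx, 12: edx=5%12=5
after sub ecx, 1: ecx=6-1=5
cmp ecx, 3  (cmp 5,3)
jne L2: taken
after mod edx, 12: edx=5%12=5
after sub ecx, 1: ecx=5-1=4
cmp ecx, 3  (cmp 4,3)
jne L2: taken
after mod edx, 12: edx=5%12=5
after sub ecx, 1: ecx=4-1=3
cmp ecx, 3  (cmp 3,3)
jne L2: not taken
after shr esi, 1: esi=9>>1=4
halt.
Total executed instructions: 17.

17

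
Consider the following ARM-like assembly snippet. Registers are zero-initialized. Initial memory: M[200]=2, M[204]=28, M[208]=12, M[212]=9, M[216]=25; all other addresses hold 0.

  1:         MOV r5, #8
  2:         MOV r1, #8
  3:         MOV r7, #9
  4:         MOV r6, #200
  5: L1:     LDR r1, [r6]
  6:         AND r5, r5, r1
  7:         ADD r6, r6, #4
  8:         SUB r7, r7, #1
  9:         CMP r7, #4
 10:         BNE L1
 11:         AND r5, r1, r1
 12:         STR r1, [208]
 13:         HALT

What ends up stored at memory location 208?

MOV r5, #8 → r5=8
MOV r1, #8 → r1=8
MOV r7, #9 → r7=9
MOV r6, #200 → r6=200
LDR r1, [r6] → r1=M[200]=2
AND r5, r5, r1 → r5=8&2=0
ADD r6, r6, #4 → r6=200+4=204
SUB r7, r7, #1 → r7=9-1=8
CMP r7, #4  (cmp 8,4)
BNE L1: taken
LDR r1, [r6] → r1=M[204]=28
AND r5, r5, r1 → r5=0&28=0
ADD r6, r6, #4 → r6=204+4=208
SUB r7, r7, #1 → r7=8-1=7
CMP r7, #4  (cmp 7,4)
BNE L1: taken
LDR r1, [r6] → r1=M[208]=12
AND r5, r5, r1 → r5=0&12=0
ADD r6, r6, #4 → r6=208+4=212
SUB r7, r7, #1 → r7=7-1=6
CMP r7, #4  (cmp 6,4)
BNE L1: taken
LDR r1, [r6] → r1=M[212]=9
AND r5, r5, r1 → r5=0&9=0
ADD r6, r6, #4 → r6=212+4=216
SUB r7, r7, #1 → r7=6-1=5
CMP r7, #4  (cmp 5,4)
BNE L1: taken
LDR r1, [r6] → r1=M[216]=25
AND r5, r5, r1 → r5=0&25=0
ADD r6, r6, #4 → r6=216+4=220
SUB r7, r7, #1 → r7=5-1=4
CMP r7, #4  (cmp 4,4)
BNE L1: not taken
AND r5, r1, r1 → r5=25&25=25
STR r1, [208] → M[208]=25
halt.

25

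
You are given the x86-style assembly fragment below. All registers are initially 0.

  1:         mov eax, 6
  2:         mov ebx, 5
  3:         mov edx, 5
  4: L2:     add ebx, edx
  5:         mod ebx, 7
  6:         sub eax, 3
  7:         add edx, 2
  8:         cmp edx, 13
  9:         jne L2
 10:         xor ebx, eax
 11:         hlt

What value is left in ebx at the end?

mov eax, 6 → eax=6
mov ebx, 5 → ebx=5
mov edx, 5 → edx=5
add ebx, edx → ebx=5+5=10
mod ebx, 7 → ebx=10%7=3
sub eax, 3 → eax=6-3=3
add edx, 2 → edx=5+2=7
cmp edx, 13  (cmp 7,13)
jne L2: taken
add ebx, edx → ebx=3+7=10
mod ebx, 7 → ebx=10%7=3
sub eax, 3 → eax=3-3=0
add edx, 2 → edx=7+2=9
cmp edx, 13  (cmp 9,13)
jne L2: taken
add ebx, edx → ebx=3+9=12
mod ebx, 7 → ebx=12%7=5
sub eax, 3 → eax=0-3=-3
add edx, 2 → edx=9+2=11
cmp edx, 13  (cmp 11,13)
jne L2: taken
add ebx, edx → ebx=5+11=16
mod ebx, 7 → ebx=16%7=2
sub eax, 3 → eax=(-3)-3=-6
add edx, 2 → edx=11+2=13
cmp edx, 13  (cmp 13,13)
jne L2: not taken
xor ebx, eax → ebx=2^(-6)=-8
halt.

-8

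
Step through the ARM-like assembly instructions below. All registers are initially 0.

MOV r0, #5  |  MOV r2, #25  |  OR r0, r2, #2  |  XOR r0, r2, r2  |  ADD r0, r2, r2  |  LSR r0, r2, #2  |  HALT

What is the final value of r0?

r0=5
r2=25
r0=25|2=27
r0=25^25=0
r0=25+25=50
r0=25>>2=6
halt.

6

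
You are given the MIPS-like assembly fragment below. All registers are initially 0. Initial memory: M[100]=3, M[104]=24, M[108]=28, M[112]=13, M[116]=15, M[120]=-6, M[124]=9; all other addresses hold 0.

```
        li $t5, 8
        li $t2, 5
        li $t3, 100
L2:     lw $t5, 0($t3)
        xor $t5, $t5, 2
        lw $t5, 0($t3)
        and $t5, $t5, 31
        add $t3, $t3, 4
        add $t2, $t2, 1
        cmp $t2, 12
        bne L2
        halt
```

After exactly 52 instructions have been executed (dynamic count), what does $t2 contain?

11

$t5=8
$t2=5
$t3=100
$t5=M[100]=3
$t5=3^2=1
$t5=M[100]=3
$t5=3&31=3
$t3=100+4=104
$t2=5+1=6
cmp $t2, 12  (cmp 6,12)
bne L2: taken
$t5=M[104]=24
$t5=24^2=26
$t5=M[104]=24
$t5=24&31=24
$t3=104+4=108
$t2=6+1=7
cmp $t2, 12  (cmp 7,12)
bne L2: taken
$t5=M[108]=28
$t5=28^2=30
$t5=M[108]=28
$t5=28&31=28
$t3=108+4=112
$t2=7+1=8
cmp $t2, 12  (cmp 8,12)
bne L2: taken
$t5=M[112]=13
$t5=13^2=15
$t5=M[112]=13
$t5=13&31=13
$t3=112+4=116
$t2=8+1=9
cmp $t2, 12  (cmp 9,12)
bne L2: taken
$t5=M[116]=15
$t5=15^2=13
$t5=M[116]=15
$t5=15&31=15
$t3=116+4=120
$t2=9+1=10
cmp $t2, 12  (cmp 10,12)
bne L2: taken
$t5=M[120]=-6
$t5=(-6)^2=-8
$t5=M[120]=-6
$t5=(-6)&31=26
$t3=120+4=124
$t2=10+1=11
cmp $t2, 12  (cmp 11,12)
bne L2: taken
$t5=M[124]=9
After step 52: $t2 = 11.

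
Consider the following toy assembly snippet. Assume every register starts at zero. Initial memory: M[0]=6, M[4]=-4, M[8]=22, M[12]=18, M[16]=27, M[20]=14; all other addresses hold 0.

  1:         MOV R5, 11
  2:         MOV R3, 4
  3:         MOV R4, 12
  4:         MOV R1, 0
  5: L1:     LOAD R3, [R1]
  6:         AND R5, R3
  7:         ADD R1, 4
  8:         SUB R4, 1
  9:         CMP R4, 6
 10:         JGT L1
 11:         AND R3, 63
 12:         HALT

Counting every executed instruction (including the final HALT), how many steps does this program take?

after MOV R5, 11: R5=11
after MOV R3, 4: R3=4
after MOV R4, 12: R4=12
after MOV R1, 0: R1=0
after LOAD R3, [R1]: R3=M[0]=6
after AND R5, R3: R5=11&6=2
after ADD R1, 4: R1=0+4=4
after SUB R4, 1: R4=12-1=11
CMP R4, 6  (cmp 11,6)
JGT L1: taken
after LOAD R3, [R1]: R3=M[4]=-4
after AND R5, R3: R5=2&(-4)=0
after ADD R1, 4: R1=4+4=8
after SUB R4, 1: R4=11-1=10
CMP R4, 6  (cmp 10,6)
JGT L1: taken
after LOAD R3, [R1]: R3=M[8]=22
after AND R5, R3: R5=0&22=0
after ADD R1, 4: R1=8+4=12
after SUB R4, 1: R4=10-1=9
CMP R4, 6  (cmp 9,6)
JGT L1: taken
after LOAD R3, [R1]: R3=M[12]=18
after AND R5, R3: R5=0&18=0
after ADD R1, 4: R1=12+4=16
after SUB R4, 1: R4=9-1=8
CMP R4, 6  (cmp 8,6)
JGT L1: taken
after LOAD R3, [R1]: R3=M[16]=27
after AND R5, R3: R5=0&27=0
after ADD R1, 4: R1=16+4=20
after SUB R4, 1: R4=8-1=7
CMP R4, 6  (cmp 7,6)
JGT L1: taken
after LOAD R3, [R1]: R3=M[20]=14
after AND R5, R3: R5=0&14=0
after ADD R1, 4: R1=20+4=24
after SUB R4, 1: R4=7-1=6
CMP R4, 6  (cmp 6,6)
JGT L1: not taken
after AND R3, 63: R3=14&63=14
halt.
Total executed instructions: 42.

42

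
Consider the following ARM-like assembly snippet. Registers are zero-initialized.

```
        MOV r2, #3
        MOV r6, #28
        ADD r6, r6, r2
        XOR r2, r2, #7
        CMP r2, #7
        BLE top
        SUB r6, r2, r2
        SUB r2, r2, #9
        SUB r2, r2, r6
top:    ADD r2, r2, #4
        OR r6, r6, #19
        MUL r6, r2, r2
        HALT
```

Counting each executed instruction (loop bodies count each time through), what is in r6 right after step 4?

31

after MOV r2, #3: r2=3
after MOV r6, #28: r6=28
after ADD r6, r6, r2: r6=28+3=31
after XOR r2, r2, #7: r2=3^7=4
After step 4: r6 = 31.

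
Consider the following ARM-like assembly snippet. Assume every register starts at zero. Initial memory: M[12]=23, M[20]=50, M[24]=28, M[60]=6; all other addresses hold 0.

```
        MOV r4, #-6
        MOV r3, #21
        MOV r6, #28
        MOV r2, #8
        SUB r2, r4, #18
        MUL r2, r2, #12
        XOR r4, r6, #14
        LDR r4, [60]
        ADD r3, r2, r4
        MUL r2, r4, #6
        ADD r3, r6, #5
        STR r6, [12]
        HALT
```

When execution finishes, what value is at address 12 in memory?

after MOV r4, #-6: r4=-6
after MOV r3, #21: r3=21
after MOV r6, #28: r6=28
after MOV r2, #8: r2=8
after SUB r2, r4, #18: r2=(-6)-18=-24
after MUL r2, r2, #12: r2=(-24)*12=-288
after XOR r4, r6, #14: r4=28^14=18
after LDR r4, [60]: r4=M[60]=6
after ADD r3, r2, r4: r3=(-288)+6=-282
after MUL r2, r4, #6: r2=6*6=36
after ADD r3, r6, #5: r3=28+5=33
STR r6, [12] → M[12]=28
halt.

28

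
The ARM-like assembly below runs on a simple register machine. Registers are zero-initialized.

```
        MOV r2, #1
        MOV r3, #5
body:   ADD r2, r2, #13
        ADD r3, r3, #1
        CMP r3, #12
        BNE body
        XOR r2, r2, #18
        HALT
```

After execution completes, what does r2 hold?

78

MOV r2, #1 → r2=1
MOV r3, #5 → r3=5
ADD r2, r2, #13 → r2=1+13=14
ADD r3, r3, #1 → r3=5+1=6
CMP r3, #12  (cmp 6,12)
BNE body: taken
ADD r2, r2, #13 → r2=14+13=27
ADD r3, r3, #1 → r3=6+1=7
CMP r3, #12  (cmp 7,12)
BNE body: taken
ADD r2, r2, #13 → r2=27+13=40
ADD r3, r3, #1 → r3=7+1=8
CMP r3, #12  (cmp 8,12)
BNE body: taken
ADD r2, r2, #13 → r2=40+13=53
ADD r3, r3, #1 → r3=8+1=9
CMP r3, #12  (cmp 9,12)
BNE body: taken
ADD r2, r2, #13 → r2=53+13=66
ADD r3, r3, #1 → r3=9+1=10
CMP r3, #12  (cmp 10,12)
BNE body: taken
ADD r2, r2, #13 → r2=66+13=79
ADD r3, r3, #1 → r3=10+1=11
CMP r3, #12  (cmp 11,12)
BNE body: taken
ADD r2, r2, #13 → r2=79+13=92
ADD r3, r3, #1 → r3=11+1=12
CMP r3, #12  (cmp 12,12)
BNE body: not taken
XOR r2, r2, #18 → r2=92^18=78
halt.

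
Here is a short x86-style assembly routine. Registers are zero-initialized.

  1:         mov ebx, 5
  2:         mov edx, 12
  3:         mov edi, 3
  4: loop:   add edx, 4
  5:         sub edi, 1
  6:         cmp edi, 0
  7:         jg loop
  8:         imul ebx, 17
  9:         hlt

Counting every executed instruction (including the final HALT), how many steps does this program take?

17

ebx=5
edx=12
edi=3
edx=12+4=16
edi=3-1=2
cmp edi, 0  (cmp 2,0)
jg loop: taken
edx=16+4=20
edi=2-1=1
cmp edi, 0  (cmp 1,0)
jg loop: taken
edx=20+4=24
edi=1-1=0
cmp edi, 0  (cmp 0,0)
jg loop: not taken
ebx=5*17=85
halt.
Total executed instructions: 17.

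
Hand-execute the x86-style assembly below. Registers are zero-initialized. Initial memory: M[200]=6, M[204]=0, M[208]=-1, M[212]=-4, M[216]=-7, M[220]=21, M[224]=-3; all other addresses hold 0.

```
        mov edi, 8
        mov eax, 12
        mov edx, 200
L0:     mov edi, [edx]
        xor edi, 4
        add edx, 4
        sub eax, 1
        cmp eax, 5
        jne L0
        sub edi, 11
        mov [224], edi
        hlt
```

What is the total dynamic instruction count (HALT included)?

48

edi=8
eax=12
edx=200
edi=M[200]=6
edi=6^4=2
edx=200+4=204
eax=12-1=11
cmp eax, 5  (cmp 11,5)
jne L0: taken
edi=M[204]=0
edi=0^4=4
edx=204+4=208
eax=11-1=10
cmp eax, 5  (cmp 10,5)
jne L0: taken
edi=M[208]=-1
edi=(-1)^4=-5
edx=208+4=212
eax=10-1=9
cmp eax, 5  (cmp 9,5)
jne L0: taken
edi=M[212]=-4
edi=(-4)^4=-8
edx=212+4=216
eax=9-1=8
cmp eax, 5  (cmp 8,5)
jne L0: taken
edi=M[216]=-7
edi=(-7)^4=-3
edx=216+4=220
eax=8-1=7
cmp eax, 5  (cmp 7,5)
jne L0: taken
edi=M[220]=21
edi=21^4=17
edx=220+4=224
eax=7-1=6
cmp eax, 5  (cmp 6,5)
jne L0: taken
edi=M[224]=-3
edi=(-3)^4=-7
edx=224+4=228
eax=6-1=5
cmp eax, 5  (cmp 5,5)
jne L0: not taken
edi=(-7)-11=-18
mov [224], edi → M[224]=-18
halt.
Total executed instructions: 48.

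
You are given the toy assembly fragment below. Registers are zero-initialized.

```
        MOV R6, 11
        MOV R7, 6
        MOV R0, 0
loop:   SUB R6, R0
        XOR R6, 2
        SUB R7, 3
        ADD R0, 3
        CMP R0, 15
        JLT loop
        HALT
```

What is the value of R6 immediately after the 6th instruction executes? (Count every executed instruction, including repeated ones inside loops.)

9

MOV R6, 11 → R6=11
MOV R7, 6 → R7=6
MOV R0, 0 → R0=0
SUB R6, R0 → R6=11-0=11
XOR R6, 2 → R6=11^2=9
SUB R7, 3 → R7=6-3=3
After step 6: R6 = 9.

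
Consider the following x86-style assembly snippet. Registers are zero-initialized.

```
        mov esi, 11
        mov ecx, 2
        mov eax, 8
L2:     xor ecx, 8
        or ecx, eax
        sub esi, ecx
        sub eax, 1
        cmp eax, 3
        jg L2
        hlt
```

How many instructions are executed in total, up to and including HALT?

34

after mov esi, 11: esi=11
after mov ecx, 2: ecx=2
after mov eax, 8: eax=8
after xor ecx, 8: ecx=2^8=10
after or ecx, eax: ecx=10|8=10
after sub esi, ecx: esi=11-10=1
after sub eax, 1: eax=8-1=7
cmp eax, 3  (cmp 7,3)
jg L2: taken
after xor ecx, 8: ecx=10^8=2
after or ecx, eax: ecx=2|7=7
after sub esi, ecx: esi=1-7=-6
after sub eax, 1: eax=7-1=6
cmp eax, 3  (cmp 6,3)
jg L2: taken
after xor ecx, 8: ecx=7^8=15
after or ecx, eax: ecx=15|6=15
after sub esi, ecx: esi=(-6)-15=-21
after sub eax, 1: eax=6-1=5
cmp eax, 3  (cmp 5,3)
jg L2: taken
after xor ecx, 8: ecx=15^8=7
after or ecx, eax: ecx=7|5=7
after sub esi, ecx: esi=(-21)-7=-28
after sub eax, 1: eax=5-1=4
cmp eax, 3  (cmp 4,3)
jg L2: taken
after xor ecx, 8: ecx=7^8=15
after or ecx, eax: ecx=15|4=15
after sub esi, ecx: esi=(-28)-15=-43
after sub eax, 1: eax=4-1=3
cmp eax, 3  (cmp 3,3)
jg L2: not taken
halt.
Total executed instructions: 34.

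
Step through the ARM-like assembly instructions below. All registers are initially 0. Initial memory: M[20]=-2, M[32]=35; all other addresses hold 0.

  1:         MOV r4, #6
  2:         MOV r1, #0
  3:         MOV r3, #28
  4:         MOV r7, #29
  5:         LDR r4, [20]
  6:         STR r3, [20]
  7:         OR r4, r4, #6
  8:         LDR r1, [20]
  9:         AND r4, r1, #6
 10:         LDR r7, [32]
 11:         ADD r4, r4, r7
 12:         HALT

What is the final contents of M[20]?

28

after MOV r4, #6: r4=6
after MOV r1, #0: r1=0
after MOV r3, #28: r3=28
after MOV r7, #29: r7=29
after LDR r4, [20]: r4=M[20]=-2
STR r3, [20] → M[20]=28
after OR r4, r4, #6: r4=(-2)|6=-2
after LDR r1, [20]: r1=M[20]=28
after AND r4, r1, #6: r4=28&6=4
after LDR r7, [32]: r7=M[32]=35
after ADD r4, r4, r7: r4=4+35=39
halt.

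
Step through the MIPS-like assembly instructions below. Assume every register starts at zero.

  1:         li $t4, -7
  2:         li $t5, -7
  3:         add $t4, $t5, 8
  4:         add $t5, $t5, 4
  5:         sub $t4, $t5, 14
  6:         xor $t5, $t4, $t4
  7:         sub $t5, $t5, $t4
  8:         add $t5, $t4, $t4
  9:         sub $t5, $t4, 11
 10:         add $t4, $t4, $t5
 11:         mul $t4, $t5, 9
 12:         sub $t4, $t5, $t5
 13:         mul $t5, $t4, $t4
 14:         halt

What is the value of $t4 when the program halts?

after li $t4, -7: $t4=-7
after li $t5, -7: $t5=-7
after add $t4, $t5, 8: $t4=(-7)+8=1
after add $t5, $t5, 4: $t5=(-7)+4=-3
after sub $t4, $t5, 14: $t4=(-3)-14=-17
after xor $t5, $t4, $t4: $t5=(-17)^(-17)=0
after sub $t5, $t5, $t4: $t5=0-(-17)=17
after add $t5, $t4, $t4: $t5=(-17)+(-17)=-34
after sub $t5, $t4, 11: $t5=(-17)-11=-28
after add $t4, $t4, $t5: $t4=(-17)+(-28)=-45
after mul $t4, $t5, 9: $t4=(-28)*9=-252
after sub $t4, $t5, $t5: $t4=(-28)-(-28)=0
after mul $t5, $t4, $t4: $t5=0*0=0
halt.

0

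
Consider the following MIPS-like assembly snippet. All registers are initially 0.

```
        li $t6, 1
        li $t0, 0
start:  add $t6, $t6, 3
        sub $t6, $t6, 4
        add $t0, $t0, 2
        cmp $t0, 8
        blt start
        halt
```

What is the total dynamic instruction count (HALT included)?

after li $t6, 1: $t6=1
after li $t0, 0: $t0=0
after add $t6, $t6, 3: $t6=1+3=4
after sub $t6, $t6, 4: $t6=4-4=0
after add $t0, $t0, 2: $t0=0+2=2
cmp $t0, 8  (cmp 2,8)
blt start: taken
after add $t6, $t6, 3: $t6=0+3=3
after sub $t6, $t6, 4: $t6=3-4=-1
after add $t0, $t0, 2: $t0=2+2=4
cmp $t0, 8  (cmp 4,8)
blt start: taken
after add $t6, $t6, 3: $t6=(-1)+3=2
after sub $t6, $t6, 4: $t6=2-4=-2
after add $t0, $t0, 2: $t0=4+2=6
cmp $t0, 8  (cmp 6,8)
blt start: taken
after add $t6, $t6, 3: $t6=(-2)+3=1
after sub $t6, $t6, 4: $t6=1-4=-3
after add $t0, $t0, 2: $t0=6+2=8
cmp $t0, 8  (cmp 8,8)
blt start: not taken
halt.
Total executed instructions: 23.

23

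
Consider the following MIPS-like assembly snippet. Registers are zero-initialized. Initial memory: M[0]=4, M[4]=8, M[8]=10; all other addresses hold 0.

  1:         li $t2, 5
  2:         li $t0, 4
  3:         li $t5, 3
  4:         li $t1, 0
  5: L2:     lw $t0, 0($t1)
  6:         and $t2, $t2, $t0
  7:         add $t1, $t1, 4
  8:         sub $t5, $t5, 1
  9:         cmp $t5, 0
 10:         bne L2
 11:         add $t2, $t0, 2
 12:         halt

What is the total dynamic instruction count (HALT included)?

after li $t2, 5: $t2=5
after li $t0, 4: $t0=4
after li $t5, 3: $t5=3
after li $t1, 0: $t1=0
after lw $t0, 0($t1): $t0=M[0]=4
after and $t2, $t2, $t0: $t2=5&4=4
after add $t1, $t1, 4: $t1=0+4=4
after sub $t5, $t5, 1: $t5=3-1=2
cmp $t5, 0  (cmp 2,0)
bne L2: taken
after lw $t0, 0($t1): $t0=M[4]=8
after and $t2, $t2, $t0: $t2=4&8=0
after add $t1, $t1, 4: $t1=4+4=8
after sub $t5, $t5, 1: $t5=2-1=1
cmp $t5, 0  (cmp 1,0)
bne L2: taken
after lw $t0, 0($t1): $t0=M[8]=10
after and $t2, $t2, $t0: $t2=0&10=0
after add $t1, $t1, 4: $t1=8+4=12
after sub $t5, $t5, 1: $t5=1-1=0
cmp $t5, 0  (cmp 0,0)
bne L2: not taken
after add $t2, $t0, 2: $t2=10+2=12
halt.
Total executed instructions: 24.

24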